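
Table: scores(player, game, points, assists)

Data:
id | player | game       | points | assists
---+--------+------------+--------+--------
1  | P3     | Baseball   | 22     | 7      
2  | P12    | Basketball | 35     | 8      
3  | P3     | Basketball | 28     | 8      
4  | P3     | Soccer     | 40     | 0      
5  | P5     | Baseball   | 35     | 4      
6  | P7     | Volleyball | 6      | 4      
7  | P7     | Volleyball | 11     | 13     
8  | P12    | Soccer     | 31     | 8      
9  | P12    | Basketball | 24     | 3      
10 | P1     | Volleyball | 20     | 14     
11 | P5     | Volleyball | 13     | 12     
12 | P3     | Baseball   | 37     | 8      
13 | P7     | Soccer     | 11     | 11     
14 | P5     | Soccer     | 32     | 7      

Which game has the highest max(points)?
SELECT game, MAX(points) as val
FROM scores
GROUP BY game
ORDER BY val DESC
LIMIT 1

Result: Soccer with max(points) = 40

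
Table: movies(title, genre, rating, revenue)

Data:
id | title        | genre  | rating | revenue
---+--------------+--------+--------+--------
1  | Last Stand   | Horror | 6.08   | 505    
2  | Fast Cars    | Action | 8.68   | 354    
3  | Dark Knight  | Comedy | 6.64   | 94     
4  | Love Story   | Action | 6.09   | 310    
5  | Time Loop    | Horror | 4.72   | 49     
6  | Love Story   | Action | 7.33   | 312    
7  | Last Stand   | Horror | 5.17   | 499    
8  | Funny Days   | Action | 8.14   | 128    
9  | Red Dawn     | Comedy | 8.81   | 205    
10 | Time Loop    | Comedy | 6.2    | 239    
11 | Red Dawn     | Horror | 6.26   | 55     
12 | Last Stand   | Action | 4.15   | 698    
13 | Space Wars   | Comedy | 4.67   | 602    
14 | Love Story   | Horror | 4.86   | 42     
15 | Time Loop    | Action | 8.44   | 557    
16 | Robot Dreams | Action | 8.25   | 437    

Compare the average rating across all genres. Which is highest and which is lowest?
SELECT genre, AVG(rating)
FROM movies
GROUP BY genre
ORDER BY AVG(rating)

All groups:
  Horror: 5.42
  Comedy: 6.58
  Action: 7.30

Highest: Action (7.30)
Lowest: Horror (5.42)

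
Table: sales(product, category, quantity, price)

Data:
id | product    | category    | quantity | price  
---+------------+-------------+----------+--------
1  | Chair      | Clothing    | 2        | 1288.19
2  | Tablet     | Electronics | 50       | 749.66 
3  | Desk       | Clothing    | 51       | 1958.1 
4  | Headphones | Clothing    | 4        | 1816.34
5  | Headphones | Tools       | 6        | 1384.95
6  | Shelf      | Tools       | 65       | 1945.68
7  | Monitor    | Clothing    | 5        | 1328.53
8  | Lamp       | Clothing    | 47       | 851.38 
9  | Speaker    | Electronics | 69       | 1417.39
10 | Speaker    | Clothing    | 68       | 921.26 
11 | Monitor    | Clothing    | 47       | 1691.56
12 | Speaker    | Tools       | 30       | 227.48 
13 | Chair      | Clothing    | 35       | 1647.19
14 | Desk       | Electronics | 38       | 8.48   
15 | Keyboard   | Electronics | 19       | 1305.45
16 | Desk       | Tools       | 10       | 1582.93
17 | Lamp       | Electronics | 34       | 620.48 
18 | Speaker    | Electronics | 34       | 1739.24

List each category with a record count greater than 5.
SELECT category, COUNT(*) as cnt
FROM sales
GROUP BY category
HAVING COUNT(*) > 5

Result:
  Clothing: 8
  Electronics: 6

Note: HAVING filters groups after aggregation, WHERE filters rows before.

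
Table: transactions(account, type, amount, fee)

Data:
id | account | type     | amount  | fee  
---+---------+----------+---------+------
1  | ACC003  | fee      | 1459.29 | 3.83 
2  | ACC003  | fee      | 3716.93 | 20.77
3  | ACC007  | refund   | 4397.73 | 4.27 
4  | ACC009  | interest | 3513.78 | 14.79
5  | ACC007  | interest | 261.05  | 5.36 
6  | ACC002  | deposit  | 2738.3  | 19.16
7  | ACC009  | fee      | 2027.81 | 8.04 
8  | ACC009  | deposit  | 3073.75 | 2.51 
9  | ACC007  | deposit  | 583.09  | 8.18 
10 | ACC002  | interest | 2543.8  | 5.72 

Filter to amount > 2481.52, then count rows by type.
SELECT type, COUNT(*)
FROM transactions
WHERE amount > 2481.52
GROUP BY type

Note: WHERE filters rows before grouping.

Result:
  deposit: 2
  fee: 1
  interest: 2
  refund: 1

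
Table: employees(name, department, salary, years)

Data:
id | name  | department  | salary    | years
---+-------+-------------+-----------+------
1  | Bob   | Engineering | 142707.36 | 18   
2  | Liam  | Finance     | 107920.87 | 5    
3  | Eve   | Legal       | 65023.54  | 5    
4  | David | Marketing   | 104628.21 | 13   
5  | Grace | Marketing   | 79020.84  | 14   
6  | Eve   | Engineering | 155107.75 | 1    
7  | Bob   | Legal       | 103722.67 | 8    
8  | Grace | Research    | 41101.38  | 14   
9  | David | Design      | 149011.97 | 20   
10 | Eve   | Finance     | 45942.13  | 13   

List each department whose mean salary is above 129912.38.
SELECT department, AVG(salary)
FROM employees
GROUP BY department
HAVING AVG(salary) > 129912.38

Result:
  Design: avg=149011.97
  Engineering: avg=148907.56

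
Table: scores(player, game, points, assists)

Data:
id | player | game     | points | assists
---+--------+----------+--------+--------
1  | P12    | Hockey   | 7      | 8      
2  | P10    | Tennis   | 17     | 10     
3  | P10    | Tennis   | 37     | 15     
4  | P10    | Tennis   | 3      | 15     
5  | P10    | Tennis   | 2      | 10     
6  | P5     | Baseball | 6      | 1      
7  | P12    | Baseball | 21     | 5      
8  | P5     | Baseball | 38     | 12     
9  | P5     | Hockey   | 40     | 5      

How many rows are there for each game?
SELECT game, COUNT(*) as count
FROM scores
GROUP BY game

Result:
  Baseball: 3
  Hockey: 2
  Tennis: 4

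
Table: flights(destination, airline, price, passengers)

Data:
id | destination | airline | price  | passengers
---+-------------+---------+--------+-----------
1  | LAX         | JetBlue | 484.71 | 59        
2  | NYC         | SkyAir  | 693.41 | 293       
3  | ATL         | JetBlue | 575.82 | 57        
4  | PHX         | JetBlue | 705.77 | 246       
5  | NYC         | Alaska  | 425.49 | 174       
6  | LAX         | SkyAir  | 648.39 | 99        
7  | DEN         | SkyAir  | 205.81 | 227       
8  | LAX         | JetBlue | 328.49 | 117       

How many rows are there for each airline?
SELECT airline, COUNT(*) as count
FROM flights
GROUP BY airline

Result:
  Alaska: 1
  JetBlue: 4
  SkyAir: 3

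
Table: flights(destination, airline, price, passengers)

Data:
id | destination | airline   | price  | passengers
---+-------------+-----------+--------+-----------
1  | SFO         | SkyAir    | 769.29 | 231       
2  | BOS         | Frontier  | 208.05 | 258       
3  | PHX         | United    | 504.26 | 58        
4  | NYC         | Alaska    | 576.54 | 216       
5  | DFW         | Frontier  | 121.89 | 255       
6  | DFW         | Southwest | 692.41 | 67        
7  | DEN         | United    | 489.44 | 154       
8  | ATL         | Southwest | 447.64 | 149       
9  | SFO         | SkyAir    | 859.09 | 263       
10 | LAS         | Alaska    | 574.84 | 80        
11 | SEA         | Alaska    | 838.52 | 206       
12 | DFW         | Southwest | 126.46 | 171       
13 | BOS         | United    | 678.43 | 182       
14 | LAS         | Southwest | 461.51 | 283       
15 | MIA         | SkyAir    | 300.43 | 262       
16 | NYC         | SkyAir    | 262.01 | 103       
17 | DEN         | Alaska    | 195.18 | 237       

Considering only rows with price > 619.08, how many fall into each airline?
SELECT airline, COUNT(*)
FROM flights
WHERE price > 619.08
GROUP BY airline

Note: WHERE filters rows before grouping.

Result:
  Alaska: 1
  SkyAir: 2
  Southwest: 1
  United: 1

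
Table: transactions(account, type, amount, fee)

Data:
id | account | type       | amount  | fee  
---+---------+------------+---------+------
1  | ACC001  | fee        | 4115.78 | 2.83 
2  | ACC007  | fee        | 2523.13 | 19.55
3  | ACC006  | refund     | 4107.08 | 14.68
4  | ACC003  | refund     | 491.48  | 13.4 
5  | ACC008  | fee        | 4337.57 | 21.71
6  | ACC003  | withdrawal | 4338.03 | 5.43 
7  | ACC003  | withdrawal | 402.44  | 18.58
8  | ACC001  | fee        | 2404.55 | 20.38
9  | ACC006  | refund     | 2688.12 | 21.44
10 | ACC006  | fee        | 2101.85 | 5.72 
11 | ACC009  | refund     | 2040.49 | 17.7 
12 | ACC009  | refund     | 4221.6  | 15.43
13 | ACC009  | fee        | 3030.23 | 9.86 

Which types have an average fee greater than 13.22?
SELECT type, AVG(fee)
FROM transactions
GROUP BY type
HAVING AVG(fee) > 13.22

Result:
  fee: avg=13.34
  refund: avg=16.53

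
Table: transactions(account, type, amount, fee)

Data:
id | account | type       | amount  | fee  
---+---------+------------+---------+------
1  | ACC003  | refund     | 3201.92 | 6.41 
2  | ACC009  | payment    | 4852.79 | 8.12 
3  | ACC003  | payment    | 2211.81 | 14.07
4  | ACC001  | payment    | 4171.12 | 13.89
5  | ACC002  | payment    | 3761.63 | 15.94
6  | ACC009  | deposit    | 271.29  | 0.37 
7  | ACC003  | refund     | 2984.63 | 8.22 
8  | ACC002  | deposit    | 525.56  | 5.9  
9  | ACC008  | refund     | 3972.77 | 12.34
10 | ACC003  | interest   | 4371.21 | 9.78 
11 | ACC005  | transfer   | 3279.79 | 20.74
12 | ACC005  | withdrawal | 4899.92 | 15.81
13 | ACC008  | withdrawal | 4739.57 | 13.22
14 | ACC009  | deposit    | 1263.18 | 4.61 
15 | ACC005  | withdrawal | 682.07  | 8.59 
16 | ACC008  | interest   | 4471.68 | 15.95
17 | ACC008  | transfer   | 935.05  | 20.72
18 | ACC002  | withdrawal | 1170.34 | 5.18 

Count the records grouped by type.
SELECT type, COUNT(*) as count
FROM transactions
GROUP BY type

Result:
  deposit: 3
  interest: 2
  payment: 4
  refund: 3
  transfer: 2
  withdrawal: 4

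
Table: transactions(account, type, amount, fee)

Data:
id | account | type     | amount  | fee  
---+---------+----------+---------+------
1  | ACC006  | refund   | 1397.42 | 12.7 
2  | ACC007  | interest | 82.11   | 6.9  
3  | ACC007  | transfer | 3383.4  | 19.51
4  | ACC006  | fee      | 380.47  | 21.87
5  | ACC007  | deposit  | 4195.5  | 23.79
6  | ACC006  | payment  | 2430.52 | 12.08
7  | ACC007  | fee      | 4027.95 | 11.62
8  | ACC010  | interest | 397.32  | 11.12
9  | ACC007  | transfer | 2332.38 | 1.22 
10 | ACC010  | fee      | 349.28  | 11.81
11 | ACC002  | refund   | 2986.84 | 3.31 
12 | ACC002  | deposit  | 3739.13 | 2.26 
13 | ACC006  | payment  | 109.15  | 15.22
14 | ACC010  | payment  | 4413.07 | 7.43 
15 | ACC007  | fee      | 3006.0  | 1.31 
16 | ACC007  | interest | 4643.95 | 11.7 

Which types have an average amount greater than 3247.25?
SELECT type, AVG(amount)
FROM transactions
GROUP BY type
HAVING AVG(amount) > 3247.25

Result:
  deposit: avg=3967.32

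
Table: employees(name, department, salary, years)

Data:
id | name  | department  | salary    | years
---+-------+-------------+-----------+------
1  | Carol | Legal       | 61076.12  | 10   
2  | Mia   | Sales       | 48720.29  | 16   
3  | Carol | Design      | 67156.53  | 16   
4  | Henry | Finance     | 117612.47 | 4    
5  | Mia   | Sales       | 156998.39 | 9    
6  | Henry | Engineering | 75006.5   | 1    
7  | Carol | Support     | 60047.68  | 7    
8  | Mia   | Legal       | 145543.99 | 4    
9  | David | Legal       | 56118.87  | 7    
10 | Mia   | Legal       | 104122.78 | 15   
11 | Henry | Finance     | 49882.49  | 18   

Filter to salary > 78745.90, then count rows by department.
SELECT department, COUNT(*)
FROM employees
WHERE salary > 78745.90
GROUP BY department

Note: WHERE filters rows before grouping.

Result:
  Finance: 1
  Legal: 2
  Sales: 1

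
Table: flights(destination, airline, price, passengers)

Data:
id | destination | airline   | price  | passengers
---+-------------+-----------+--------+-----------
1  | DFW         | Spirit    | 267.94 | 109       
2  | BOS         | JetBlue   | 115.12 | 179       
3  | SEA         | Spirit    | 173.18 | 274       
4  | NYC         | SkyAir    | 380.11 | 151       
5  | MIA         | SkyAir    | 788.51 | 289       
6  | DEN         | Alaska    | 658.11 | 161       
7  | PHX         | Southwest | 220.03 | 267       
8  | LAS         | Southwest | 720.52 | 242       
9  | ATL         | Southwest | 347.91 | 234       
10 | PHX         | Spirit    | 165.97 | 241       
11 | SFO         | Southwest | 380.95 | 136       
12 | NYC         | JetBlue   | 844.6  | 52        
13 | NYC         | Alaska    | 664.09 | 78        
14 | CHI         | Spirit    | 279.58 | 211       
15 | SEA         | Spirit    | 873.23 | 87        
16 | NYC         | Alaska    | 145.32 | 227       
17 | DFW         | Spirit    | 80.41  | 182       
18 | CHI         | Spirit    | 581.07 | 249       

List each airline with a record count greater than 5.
SELECT airline, COUNT(*) as cnt
FROM flights
GROUP BY airline
HAVING COUNT(*) > 5

Result:
  Spirit: 7

Note: HAVING filters groups after aggregation, WHERE filters rows before.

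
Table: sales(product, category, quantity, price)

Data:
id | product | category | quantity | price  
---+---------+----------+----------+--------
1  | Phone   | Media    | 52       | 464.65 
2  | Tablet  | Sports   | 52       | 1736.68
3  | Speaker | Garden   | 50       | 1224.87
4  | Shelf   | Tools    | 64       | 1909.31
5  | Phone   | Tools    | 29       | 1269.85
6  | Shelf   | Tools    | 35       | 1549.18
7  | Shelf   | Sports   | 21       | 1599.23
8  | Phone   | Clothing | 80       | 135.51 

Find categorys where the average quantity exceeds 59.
SELECT category, AVG(quantity)
FROM sales
GROUP BY category
HAVING AVG(quantity) > 59

Result:
  Clothing: avg=80.00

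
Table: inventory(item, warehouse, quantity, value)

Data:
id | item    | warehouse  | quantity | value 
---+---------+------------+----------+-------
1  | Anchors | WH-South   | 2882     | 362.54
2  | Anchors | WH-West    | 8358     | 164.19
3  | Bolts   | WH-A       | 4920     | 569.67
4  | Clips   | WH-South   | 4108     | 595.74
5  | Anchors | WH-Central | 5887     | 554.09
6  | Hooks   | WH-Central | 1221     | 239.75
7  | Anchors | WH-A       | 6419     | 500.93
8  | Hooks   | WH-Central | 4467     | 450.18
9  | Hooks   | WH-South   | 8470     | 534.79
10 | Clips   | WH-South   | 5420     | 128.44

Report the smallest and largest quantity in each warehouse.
SELECT warehouse, MIN(quantity), MAX(quantity)
FROM inventory
GROUP BY warehouse

Result:
  WH-A: min=4920, max=6419
  WH-Central: min=1221, max=5887
  WH-South: min=2882, max=8470
  WH-West: min=8358, max=8358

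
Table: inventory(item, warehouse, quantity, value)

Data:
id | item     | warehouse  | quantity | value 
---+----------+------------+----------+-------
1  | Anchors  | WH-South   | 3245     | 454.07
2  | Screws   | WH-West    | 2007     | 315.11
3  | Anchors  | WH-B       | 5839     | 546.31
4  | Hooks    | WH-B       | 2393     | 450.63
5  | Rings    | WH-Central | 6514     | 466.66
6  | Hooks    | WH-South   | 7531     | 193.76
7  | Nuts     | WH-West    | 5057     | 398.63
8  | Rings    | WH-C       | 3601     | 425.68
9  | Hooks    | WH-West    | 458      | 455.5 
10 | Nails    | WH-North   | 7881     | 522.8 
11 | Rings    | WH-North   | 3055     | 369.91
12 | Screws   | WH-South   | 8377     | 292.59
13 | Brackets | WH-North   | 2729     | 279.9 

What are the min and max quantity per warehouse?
SELECT warehouse, MIN(quantity), MAX(quantity)
FROM inventory
GROUP BY warehouse

Result:
  WH-B: min=2393, max=5839
  WH-C: min=3601, max=3601
  WH-Central: min=6514, max=6514
  WH-North: min=2729, max=7881
  WH-South: min=3245, max=8377
  WH-West: min=458, max=5057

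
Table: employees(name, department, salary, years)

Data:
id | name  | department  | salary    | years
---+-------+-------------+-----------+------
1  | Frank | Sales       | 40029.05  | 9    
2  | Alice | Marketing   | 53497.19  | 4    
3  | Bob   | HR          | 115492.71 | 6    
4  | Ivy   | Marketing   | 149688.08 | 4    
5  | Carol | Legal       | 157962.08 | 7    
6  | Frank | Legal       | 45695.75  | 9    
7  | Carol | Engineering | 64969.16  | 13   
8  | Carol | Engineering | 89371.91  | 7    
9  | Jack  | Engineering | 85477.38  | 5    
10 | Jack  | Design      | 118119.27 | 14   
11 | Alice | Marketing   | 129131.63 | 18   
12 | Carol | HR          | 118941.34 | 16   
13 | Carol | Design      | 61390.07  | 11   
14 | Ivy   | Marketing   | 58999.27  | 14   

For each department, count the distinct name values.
SELECT department, COUNT(DISTINCT name)
FROM employees
GROUP BY department

Result:
  Design: 2 distinct
  Engineering: 2 distinct
  HR: 2 distinct
  Legal: 2 distinct
  Marketing: 2 distinct
  Sales: 1 distinct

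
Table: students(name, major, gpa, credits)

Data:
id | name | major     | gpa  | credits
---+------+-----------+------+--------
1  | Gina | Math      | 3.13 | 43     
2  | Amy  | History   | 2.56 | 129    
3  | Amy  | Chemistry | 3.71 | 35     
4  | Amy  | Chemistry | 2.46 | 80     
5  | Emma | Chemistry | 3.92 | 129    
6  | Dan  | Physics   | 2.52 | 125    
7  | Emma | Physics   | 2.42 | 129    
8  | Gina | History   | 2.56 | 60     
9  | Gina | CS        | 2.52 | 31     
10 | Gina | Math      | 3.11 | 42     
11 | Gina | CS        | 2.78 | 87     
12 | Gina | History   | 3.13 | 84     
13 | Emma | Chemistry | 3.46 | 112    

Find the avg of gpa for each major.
SELECT major, AVG(gpa) as result
FROM students
GROUP BY major

Result:
  CS: 2.65
  Chemistry: 3.39
  History: 2.75
  Math: 3.12
  Physics: 2.47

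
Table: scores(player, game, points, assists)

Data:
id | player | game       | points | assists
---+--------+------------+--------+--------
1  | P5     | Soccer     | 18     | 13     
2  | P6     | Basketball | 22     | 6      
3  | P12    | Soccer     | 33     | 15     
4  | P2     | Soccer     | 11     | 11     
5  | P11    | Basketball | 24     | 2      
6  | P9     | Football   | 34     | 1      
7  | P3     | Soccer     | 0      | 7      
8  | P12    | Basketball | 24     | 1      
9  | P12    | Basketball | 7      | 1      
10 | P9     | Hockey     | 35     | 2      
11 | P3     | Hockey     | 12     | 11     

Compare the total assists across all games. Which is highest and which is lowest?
SELECT game, SUM(assists)
FROM scores
GROUP BY game
ORDER BY SUM(assists)

All groups:
  Football: 1
  Basketball: 10
  Hockey: 13
  Soccer: 46

Highest: Soccer (46)
Lowest: Football (1)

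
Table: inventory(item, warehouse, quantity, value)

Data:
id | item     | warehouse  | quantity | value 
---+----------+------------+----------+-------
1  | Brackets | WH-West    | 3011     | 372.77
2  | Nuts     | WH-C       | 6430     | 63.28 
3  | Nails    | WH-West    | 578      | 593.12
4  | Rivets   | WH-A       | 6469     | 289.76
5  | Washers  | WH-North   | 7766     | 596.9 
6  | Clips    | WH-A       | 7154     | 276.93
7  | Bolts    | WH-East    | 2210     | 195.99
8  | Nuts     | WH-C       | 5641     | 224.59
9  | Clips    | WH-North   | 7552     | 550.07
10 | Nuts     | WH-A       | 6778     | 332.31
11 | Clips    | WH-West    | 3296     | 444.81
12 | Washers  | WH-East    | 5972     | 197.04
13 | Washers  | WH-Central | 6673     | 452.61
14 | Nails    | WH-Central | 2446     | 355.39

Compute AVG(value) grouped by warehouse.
SELECT warehouse, AVG(value) as result
FROM inventory
GROUP BY warehouse

Result:
  WH-A: 299.67
  WH-C: 143.94
  WH-Central: 404.00
  WH-East: 196.52
  WH-North: 573.49
  WH-West: 470.23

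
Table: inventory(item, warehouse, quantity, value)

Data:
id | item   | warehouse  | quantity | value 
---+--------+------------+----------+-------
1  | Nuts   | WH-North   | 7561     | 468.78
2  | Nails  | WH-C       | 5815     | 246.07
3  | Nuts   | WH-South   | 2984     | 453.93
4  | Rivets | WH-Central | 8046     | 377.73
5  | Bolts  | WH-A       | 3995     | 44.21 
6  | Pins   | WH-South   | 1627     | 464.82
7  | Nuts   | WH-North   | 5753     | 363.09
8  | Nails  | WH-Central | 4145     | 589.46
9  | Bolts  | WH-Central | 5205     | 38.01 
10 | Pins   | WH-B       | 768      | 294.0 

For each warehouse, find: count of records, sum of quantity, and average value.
SELECT warehouse,
       COUNT(*) as cnt,
       SUM(quantity) as total_quantity,
       AVG(value) as avg_value
FROM inventory
GROUP BY warehouse

Result:
  WH-A: 1 records, 3995 total quantity, 44.21 avg value
  WH-B: 1 records, 768 total quantity, 294.00 avg value
  WH-C: 1 records, 5815 total quantity, 246.07 avg value
  WH-Central: 3 records, 17396 total quantity, 335.07 avg value
  WH-North: 2 records, 13314 total quantity, 415.94 avg value
  WH-South: 2 records, 4611 total quantity, 459.38 avg value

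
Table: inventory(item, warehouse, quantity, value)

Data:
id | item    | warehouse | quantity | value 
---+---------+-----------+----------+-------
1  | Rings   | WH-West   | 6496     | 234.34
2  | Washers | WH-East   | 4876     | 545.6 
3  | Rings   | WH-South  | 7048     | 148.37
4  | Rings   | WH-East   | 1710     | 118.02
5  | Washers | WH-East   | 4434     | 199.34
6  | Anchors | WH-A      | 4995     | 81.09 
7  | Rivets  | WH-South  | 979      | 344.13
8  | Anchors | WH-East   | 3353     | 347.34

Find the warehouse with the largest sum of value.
SELECT warehouse, SUM(value) as val
FROM inventory
GROUP BY warehouse
ORDER BY val DESC
LIMIT 1

Result: WH-East with sum(value) = 1210.30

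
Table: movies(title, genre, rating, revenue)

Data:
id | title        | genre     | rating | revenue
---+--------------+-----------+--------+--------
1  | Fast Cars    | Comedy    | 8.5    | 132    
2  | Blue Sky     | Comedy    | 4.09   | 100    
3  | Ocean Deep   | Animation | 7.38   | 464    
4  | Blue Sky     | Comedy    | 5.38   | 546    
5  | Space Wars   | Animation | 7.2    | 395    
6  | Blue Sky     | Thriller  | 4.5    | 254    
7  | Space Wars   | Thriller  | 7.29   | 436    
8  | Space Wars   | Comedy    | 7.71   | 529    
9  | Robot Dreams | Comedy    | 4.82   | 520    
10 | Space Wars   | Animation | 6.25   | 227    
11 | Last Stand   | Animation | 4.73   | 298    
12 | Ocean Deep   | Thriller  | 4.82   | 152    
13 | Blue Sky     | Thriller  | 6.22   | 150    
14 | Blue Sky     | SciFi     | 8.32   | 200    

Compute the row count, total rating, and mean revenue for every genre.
SELECT genre,
       COUNT(*) as cnt,
       SUM(rating) as total_rating,
       AVG(revenue) as avg_revenue
FROM movies
GROUP BY genre

Result:
  Animation: 4 records, 25.56 total rating, 346.00 avg revenue
  Comedy: 5 records, 30.50 total rating, 365.40 avg revenue
  SciFi: 1 records, 8.32 total rating, 200.00 avg revenue
  Thriller: 4 records, 22.83 total rating, 248.00 avg revenue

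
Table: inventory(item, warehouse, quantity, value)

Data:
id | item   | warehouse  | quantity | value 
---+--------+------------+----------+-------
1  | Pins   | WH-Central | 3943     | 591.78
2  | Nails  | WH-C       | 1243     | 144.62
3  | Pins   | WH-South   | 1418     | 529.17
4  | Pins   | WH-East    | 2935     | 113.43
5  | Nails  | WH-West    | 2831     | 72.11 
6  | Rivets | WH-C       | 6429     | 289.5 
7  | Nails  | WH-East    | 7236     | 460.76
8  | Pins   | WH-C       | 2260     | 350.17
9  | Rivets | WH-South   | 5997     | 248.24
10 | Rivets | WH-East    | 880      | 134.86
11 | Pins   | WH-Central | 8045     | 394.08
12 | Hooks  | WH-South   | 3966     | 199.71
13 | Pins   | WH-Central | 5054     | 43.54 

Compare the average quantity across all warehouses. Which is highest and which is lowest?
SELECT warehouse, AVG(quantity)
FROM inventory
GROUP BY warehouse
ORDER BY AVG(quantity)

All groups:
  WH-West: 2831.00
  WH-C: 3310.67
  WH-East: 3683.67
  WH-South: 3793.67
  WH-Central: 5680.67

Highest: WH-Central (5680.67)
Lowest: WH-West (2831.00)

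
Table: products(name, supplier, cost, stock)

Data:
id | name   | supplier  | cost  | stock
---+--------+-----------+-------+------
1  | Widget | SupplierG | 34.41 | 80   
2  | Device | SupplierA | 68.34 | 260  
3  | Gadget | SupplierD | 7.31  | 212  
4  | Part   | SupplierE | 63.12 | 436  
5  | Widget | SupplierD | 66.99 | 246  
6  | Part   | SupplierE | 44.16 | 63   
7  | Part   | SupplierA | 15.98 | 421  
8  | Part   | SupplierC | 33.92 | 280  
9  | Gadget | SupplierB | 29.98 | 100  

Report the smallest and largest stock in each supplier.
SELECT supplier, MIN(stock), MAX(stock)
FROM products
GROUP BY supplier

Result:
  SupplierA: min=260, max=421
  SupplierB: min=100, max=100
  SupplierC: min=280, max=280
  SupplierD: min=212, max=246
  SupplierE: min=63, max=436
  SupplierG: min=80, max=80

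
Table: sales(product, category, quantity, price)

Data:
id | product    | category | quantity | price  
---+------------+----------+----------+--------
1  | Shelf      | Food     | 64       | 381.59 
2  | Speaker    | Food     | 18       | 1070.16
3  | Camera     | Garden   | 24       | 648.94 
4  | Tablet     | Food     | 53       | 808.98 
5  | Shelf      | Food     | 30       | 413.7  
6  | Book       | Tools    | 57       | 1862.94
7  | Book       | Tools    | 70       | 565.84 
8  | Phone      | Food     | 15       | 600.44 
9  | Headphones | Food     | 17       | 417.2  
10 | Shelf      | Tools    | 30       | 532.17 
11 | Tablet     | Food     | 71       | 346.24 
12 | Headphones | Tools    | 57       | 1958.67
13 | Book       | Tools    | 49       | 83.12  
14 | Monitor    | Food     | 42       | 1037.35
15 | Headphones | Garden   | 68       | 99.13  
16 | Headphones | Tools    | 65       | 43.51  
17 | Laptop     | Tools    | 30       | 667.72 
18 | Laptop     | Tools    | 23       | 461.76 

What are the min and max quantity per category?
SELECT category, MIN(quantity), MAX(quantity)
FROM sales
GROUP BY category

Result:
  Food: min=15, max=71
  Garden: min=24, max=68
  Tools: min=23, max=70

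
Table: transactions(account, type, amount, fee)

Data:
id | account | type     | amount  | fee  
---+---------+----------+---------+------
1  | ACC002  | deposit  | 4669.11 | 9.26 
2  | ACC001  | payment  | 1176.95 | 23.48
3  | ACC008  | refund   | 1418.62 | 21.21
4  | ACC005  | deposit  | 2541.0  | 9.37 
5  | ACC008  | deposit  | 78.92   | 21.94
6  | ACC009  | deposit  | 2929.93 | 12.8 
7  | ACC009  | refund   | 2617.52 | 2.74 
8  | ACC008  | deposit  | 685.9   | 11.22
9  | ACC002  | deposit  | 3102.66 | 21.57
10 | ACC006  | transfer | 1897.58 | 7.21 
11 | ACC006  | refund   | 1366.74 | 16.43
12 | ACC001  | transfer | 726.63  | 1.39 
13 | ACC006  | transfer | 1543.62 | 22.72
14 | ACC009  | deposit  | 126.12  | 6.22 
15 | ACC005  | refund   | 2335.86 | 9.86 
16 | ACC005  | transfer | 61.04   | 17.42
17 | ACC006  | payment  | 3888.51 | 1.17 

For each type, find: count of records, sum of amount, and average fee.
SELECT type,
       COUNT(*) as cnt,
       SUM(amount) as total_amount,
       AVG(fee) as avg_fee
FROM transactions
GROUP BY type

Result:
  deposit: 7 records, 14133.64 total amount, 13.20 avg fee
  payment: 2 records, 5065.46 total amount, 12.33 avg fee
  refund: 4 records, 7738.74 total amount, 12.56 avg fee
  transfer: 4 records, 4228.87 total amount, 12.19 avg fee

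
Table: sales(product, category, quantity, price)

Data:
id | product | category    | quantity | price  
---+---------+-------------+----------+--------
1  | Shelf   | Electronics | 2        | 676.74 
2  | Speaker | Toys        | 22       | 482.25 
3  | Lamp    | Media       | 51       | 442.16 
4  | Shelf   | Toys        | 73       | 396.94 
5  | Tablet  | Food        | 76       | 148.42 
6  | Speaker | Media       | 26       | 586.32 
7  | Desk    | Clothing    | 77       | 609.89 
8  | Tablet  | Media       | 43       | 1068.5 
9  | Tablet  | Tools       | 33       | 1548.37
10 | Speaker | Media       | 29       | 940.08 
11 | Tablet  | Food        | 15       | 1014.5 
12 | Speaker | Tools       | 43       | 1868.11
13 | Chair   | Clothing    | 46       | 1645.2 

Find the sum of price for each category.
SELECT category, SUM(price) as result
FROM sales
GROUP BY category

Result:
  Clothing: 2255.09
  Electronics: 676.74
  Food: 1162.92
  Media: 3037.06
  Tools: 3416.48
  Toys: 879.19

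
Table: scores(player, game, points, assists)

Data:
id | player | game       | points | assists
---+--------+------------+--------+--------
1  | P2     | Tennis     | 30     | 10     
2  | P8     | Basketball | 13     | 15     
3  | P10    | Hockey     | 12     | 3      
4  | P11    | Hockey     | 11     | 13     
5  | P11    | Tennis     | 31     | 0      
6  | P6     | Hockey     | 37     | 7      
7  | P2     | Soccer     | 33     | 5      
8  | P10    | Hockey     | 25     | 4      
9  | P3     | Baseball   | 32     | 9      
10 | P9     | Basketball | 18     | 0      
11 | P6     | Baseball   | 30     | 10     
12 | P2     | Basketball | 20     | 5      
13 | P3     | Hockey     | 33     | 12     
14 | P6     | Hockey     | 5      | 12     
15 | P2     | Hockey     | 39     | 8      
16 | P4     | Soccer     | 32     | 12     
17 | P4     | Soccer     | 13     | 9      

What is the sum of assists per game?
SELECT game, SUM(assists) as result
FROM scores
GROUP BY game

Result:
  Baseball: 19
  Basketball: 20
  Hockey: 59
  Soccer: 26
  Tennis: 10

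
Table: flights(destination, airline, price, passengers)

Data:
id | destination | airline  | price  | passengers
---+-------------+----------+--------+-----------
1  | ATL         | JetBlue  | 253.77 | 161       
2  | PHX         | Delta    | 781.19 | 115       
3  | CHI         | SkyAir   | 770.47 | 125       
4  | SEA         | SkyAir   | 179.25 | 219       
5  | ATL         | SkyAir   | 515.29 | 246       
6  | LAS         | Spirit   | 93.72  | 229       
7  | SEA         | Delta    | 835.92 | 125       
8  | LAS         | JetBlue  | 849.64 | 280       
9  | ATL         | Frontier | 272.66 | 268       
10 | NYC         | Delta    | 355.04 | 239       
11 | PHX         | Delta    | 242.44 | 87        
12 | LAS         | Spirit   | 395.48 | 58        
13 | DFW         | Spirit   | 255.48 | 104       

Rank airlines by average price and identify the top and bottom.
SELECT airline, AVG(price)
FROM flights
GROUP BY airline
ORDER BY AVG(price)

All groups:
  Spirit: 248.23
  Frontier: 272.66
  SkyAir: 488.34
  JetBlue: 551.71
  Delta: 553.65

Highest: Delta (553.65)
Lowest: Spirit (248.23)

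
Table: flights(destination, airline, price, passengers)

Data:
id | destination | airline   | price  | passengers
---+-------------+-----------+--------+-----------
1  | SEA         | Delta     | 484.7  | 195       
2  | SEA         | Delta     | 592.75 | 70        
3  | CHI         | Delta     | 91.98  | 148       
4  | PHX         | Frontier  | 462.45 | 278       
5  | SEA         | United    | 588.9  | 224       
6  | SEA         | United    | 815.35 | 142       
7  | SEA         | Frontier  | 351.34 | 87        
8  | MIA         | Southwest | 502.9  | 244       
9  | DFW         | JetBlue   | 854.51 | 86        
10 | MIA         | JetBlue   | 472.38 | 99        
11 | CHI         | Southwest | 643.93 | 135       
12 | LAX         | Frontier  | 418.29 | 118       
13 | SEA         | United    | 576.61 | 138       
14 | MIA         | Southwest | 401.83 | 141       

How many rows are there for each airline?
SELECT airline, COUNT(*) as count
FROM flights
GROUP BY airline

Result:
  Delta: 3
  Frontier: 3
  JetBlue: 2
  Southwest: 3
  United: 3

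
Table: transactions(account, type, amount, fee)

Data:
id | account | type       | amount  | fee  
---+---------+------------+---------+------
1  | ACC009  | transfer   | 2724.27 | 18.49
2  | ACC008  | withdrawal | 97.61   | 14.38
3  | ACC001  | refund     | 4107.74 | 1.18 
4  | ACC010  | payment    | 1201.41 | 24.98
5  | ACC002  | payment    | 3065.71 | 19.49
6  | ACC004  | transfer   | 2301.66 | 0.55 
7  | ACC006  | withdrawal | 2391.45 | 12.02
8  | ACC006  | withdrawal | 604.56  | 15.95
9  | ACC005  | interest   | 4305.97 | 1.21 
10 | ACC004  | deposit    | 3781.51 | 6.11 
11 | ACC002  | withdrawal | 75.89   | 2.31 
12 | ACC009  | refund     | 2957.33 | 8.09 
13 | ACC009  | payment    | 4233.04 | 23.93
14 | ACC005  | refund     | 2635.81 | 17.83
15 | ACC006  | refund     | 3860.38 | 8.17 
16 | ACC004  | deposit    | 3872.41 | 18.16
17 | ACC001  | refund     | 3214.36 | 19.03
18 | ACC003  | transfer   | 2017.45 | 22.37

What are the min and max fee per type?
SELECT type, MIN(fee), MAX(fee)
FROM transactions
GROUP BY type

Result:
  deposit: min=6.11, max=18.16
  interest: min=1.21, max=1.21
  payment: min=19.49, max=24.98
  refund: min=1.18, max=19.03
  transfer: min=0.55, max=22.37
  withdrawal: min=2.31, max=15.95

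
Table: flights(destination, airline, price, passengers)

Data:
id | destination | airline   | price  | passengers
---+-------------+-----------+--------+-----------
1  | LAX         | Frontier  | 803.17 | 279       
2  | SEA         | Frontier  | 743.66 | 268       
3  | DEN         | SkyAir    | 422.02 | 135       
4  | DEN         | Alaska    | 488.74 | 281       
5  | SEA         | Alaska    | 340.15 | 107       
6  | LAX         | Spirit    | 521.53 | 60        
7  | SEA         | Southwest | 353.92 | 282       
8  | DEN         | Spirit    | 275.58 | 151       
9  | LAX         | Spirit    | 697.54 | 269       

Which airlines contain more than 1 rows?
SELECT airline, COUNT(*) as cnt
FROM flights
GROUP BY airline
HAVING COUNT(*) > 1

Result:
  Alaska: 2
  Frontier: 2
  Spirit: 3

Note: HAVING filters groups after aggregation, WHERE filters rows before.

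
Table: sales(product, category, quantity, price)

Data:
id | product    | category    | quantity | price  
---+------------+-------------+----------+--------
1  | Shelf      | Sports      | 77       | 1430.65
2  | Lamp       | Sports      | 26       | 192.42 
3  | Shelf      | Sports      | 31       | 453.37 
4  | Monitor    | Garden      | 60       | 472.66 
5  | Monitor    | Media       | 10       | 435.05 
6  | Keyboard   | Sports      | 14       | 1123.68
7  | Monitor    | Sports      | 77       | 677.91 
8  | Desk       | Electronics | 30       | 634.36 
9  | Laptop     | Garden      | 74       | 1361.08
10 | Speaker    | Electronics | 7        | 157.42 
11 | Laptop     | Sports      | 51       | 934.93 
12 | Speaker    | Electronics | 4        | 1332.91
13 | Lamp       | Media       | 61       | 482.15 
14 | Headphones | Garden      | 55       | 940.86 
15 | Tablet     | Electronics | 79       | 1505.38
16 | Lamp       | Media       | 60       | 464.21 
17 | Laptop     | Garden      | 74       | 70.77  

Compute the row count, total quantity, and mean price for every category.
SELECT category,
       COUNT(*) as cnt,
       SUM(quantity) as total_quantity,
       AVG(price) as avg_price
FROM sales
GROUP BY category

Result:
  Electronics: 4 records, 120 total quantity, 907.52 avg price
  Garden: 4 records, 263 total quantity, 711.34 avg price
  Media: 3 records, 131 total quantity, 460.47 avg price
  Sports: 6 records, 276 total quantity, 802.16 avg price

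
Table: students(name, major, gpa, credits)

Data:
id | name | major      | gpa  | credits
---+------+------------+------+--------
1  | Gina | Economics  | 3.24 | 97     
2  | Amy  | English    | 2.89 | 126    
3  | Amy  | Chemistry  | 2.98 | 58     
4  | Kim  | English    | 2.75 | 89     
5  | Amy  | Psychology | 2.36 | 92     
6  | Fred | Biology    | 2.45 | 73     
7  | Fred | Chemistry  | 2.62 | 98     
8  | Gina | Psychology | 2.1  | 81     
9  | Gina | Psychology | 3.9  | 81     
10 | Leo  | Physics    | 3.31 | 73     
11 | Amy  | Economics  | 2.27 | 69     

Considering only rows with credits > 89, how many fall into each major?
SELECT major, COUNT(*)
FROM students
WHERE credits > 89
GROUP BY major

Note: WHERE filters rows before grouping.

Result:
  Chemistry: 1
  Economics: 1
  English: 1
  Psychology: 1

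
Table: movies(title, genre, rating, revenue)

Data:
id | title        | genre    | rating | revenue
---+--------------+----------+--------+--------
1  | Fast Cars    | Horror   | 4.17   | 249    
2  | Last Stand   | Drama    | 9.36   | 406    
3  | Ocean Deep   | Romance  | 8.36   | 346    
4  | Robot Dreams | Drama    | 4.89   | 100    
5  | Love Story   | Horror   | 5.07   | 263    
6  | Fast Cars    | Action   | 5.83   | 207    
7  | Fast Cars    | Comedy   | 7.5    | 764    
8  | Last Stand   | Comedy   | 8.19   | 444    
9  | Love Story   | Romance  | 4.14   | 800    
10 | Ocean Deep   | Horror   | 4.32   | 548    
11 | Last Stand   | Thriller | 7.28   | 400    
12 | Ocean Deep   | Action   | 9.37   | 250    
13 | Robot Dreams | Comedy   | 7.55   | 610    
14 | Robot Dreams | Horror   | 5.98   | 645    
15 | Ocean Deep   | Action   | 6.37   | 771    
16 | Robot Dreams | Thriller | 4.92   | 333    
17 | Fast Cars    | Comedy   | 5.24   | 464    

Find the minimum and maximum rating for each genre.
SELECT genre, MIN(rating), MAX(rating)
FROM movies
GROUP BY genre

Result:
  Action: min=5.83, max=9.37
  Comedy: min=5.24, max=8.19
  Drama: min=4.89, max=9.36
  Horror: min=4.17, max=5.98
  Romance: min=4.14, max=8.36
  Thriller: min=4.92, max=7.28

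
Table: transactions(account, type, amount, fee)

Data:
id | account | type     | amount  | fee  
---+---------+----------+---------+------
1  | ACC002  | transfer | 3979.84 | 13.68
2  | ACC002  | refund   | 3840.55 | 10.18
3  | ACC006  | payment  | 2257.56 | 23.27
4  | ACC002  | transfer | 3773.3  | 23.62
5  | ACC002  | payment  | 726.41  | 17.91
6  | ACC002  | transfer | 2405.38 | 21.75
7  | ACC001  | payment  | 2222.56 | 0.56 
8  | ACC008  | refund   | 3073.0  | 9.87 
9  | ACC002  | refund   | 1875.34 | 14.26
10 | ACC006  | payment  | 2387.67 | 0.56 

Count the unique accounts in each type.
SELECT type, COUNT(DISTINCT account)
FROM transactions
GROUP BY type

Result:
  payment: 3 distinct
  refund: 2 distinct
  transfer: 1 distinct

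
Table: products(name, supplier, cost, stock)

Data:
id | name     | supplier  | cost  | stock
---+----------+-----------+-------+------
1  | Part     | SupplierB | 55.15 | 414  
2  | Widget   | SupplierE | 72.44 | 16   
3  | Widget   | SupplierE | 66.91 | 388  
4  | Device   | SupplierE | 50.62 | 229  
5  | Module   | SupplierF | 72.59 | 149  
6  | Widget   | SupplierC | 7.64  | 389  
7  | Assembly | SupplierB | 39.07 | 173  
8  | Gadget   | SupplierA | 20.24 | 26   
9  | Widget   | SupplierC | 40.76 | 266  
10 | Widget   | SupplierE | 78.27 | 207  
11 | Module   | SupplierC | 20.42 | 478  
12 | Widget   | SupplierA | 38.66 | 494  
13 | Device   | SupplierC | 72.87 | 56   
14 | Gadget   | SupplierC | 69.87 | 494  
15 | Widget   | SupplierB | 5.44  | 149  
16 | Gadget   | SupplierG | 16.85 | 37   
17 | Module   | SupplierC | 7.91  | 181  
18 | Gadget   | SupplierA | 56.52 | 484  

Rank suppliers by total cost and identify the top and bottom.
SELECT supplier, SUM(cost)
FROM products
GROUP BY supplier
ORDER BY SUM(cost)

All groups:
  SupplierG: 16.85
  SupplierF: 72.59
  SupplierB: 99.66
  SupplierA: 115.42
  SupplierC: 219.47
  SupplierE: 268.24

Highest: SupplierE (268.24)
Lowest: SupplierG (16.85)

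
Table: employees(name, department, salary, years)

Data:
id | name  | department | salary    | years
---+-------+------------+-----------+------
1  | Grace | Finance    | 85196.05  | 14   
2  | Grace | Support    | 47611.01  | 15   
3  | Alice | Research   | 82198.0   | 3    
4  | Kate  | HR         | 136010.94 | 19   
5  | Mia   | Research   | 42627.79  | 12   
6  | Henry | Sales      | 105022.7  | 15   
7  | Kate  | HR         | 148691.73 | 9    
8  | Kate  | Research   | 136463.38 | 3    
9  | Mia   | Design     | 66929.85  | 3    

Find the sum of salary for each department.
SELECT department, SUM(salary) as result
FROM employees
GROUP BY department

Result:
  Design: 66929.85
  Finance: 85196.05
  HR: 284702.67
  Research: 261289.17
  Sales: 105022.70
  Support: 47611.01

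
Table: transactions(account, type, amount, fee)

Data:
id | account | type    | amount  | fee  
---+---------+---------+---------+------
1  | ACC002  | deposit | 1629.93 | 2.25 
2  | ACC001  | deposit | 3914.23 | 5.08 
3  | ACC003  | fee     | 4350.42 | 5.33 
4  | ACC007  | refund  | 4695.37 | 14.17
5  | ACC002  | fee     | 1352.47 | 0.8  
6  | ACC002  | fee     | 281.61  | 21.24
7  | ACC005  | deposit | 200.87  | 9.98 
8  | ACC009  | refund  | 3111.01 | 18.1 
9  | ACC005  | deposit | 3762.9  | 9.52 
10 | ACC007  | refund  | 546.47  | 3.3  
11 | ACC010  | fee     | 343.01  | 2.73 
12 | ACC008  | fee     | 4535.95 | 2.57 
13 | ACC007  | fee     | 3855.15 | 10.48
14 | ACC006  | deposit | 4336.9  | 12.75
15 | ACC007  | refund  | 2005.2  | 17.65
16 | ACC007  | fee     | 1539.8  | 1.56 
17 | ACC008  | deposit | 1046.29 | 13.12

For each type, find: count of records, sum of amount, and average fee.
SELECT type,
       COUNT(*) as cnt,
       SUM(amount) as total_amount,
       AVG(fee) as avg_fee
FROM transactions
GROUP BY type

Result:
  deposit: 6 records, 14891.12 total amount, 8.78 avg fee
  fee: 7 records, 16258.41 total amount, 6.39 avg fee
  refund: 4 records, 10358.05 total amount, 13.31 avg fee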